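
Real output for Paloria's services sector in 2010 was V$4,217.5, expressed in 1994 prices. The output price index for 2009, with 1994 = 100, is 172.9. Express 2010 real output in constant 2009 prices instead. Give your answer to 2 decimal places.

Real output in 2009 prices = Real output in 1994 prices × (P_2009/P_1994) = 4217.5 × 1.729 = 7292.06.

V$7,292.06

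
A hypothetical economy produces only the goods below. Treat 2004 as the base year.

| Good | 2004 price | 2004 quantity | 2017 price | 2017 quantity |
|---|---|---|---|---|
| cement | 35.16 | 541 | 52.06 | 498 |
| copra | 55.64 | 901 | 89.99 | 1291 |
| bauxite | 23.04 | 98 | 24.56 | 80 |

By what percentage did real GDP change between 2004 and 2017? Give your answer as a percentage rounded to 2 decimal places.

Real GDP 2004 = Nominal GDP 2004 = 35.16·541 + 55.64·901 + 23.04·98 = 71411.12.
Real GDP 2017 (at 2004 prices) = 35.16·498 + 55.64·1291 + 23.04·80 = 91184.12.
Real growth = 91184.12/71411.12 − 1 = 0.2769.

27.69%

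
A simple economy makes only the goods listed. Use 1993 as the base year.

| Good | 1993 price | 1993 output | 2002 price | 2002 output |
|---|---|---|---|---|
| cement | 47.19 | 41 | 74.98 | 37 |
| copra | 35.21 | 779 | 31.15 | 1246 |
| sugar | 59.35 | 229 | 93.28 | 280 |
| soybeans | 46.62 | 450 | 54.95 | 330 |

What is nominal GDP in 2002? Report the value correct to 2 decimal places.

Nominal GDP 2002 = Σ (p_2002 × q_2002) = 74.98·37 + 31.15·1246 + 93.28·280 + 54.95·330 = 85839.06.

85839.06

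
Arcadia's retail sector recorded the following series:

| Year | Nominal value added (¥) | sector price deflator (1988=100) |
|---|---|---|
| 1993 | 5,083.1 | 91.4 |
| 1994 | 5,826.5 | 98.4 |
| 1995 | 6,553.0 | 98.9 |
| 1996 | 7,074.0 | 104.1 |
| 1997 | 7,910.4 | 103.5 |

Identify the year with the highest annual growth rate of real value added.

1994: real = 5826.5/0.984 = 5921.24; growth vs 1993 (5561.38) = 6.47%.
1995: real = 6553.0/0.989 = 6625.88; growth vs 1994 (5921.24) = 11.90%.
1996: real = 7074.0/1.041 = 6795.39; growth vs 1995 (6625.88) = 2.56%.
1997: real = 7910.4/1.035 = 7642.90; growth vs 1996 (6795.39) = 12.47%.

1997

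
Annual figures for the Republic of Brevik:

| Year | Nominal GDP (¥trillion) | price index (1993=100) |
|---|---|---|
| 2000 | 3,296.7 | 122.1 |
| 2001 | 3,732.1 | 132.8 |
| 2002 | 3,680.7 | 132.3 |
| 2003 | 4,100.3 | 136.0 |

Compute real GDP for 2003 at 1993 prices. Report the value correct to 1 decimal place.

¥3,014.9 trillion

Real GDP 2003 = 4100.3 / 1.360 = 3014.93.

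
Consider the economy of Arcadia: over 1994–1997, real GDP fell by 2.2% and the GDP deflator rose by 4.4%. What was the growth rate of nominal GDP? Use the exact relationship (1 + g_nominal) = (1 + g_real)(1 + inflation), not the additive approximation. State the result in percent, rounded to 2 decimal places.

2.10%

(1 + g_nom) = (1 + g_real)(1 + π) = 0.9780 × 1.0440 = 1.02103.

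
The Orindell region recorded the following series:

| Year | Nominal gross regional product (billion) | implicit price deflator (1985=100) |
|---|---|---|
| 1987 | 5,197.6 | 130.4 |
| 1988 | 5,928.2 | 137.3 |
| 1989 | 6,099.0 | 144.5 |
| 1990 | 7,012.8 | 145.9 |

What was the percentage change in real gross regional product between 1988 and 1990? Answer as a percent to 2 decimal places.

11.32%

Real gross regional product 1988 = 5928.2/1.373 = 4317.70.
Real gross regional product 1990 = 7012.8/1.459 = 4806.58.
Change = 4806.58/4317.70 − 1 = 0.1132.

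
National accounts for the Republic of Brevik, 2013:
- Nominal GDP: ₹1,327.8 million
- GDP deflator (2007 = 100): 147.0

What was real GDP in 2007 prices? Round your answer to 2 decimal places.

₹903.27 million

Real GDP = Nominal / (GDP deflator/100) = 1327.8 / 1.470 = 903.27.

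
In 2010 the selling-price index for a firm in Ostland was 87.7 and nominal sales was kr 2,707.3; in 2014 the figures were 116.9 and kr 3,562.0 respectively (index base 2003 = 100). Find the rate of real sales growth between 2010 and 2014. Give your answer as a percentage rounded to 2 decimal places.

Real sales 2010 = 2707.3 / 0.877 = 3087.00.
Real sales 2014 = 3562.0 / 1.169 = 3047.05.
Real growth = 3047.05 / 3087.00 − 1 = -0.0129.

-1.29%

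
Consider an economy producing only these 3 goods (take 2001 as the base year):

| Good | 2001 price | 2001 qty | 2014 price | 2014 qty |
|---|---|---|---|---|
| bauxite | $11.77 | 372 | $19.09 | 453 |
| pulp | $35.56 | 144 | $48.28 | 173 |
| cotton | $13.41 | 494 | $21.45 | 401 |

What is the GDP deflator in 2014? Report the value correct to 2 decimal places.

151.84

Nominal GDP 2014 = 19.09·453 + 48.28·173 + 21.45·401 = 25601.66.
Real GDP 2014 (at 2001 prices) = 11.77·453 + 35.56·173 + 13.41·401 = 16861.10.
Deflator = Nominal/Real × 100 = 25601.66/16861.10 × 100 = 151.839.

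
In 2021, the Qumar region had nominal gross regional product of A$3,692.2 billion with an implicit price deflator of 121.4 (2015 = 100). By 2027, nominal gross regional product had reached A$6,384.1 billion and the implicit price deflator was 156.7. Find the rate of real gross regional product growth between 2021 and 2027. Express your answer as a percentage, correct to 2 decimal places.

Real gross regional product 2021 = 3692.2 / 1.214 = 3041.35.
Real gross regional product 2027 = 6384.1 / 1.567 = 4074.09.
Real growth = 4074.09 / 3041.35 − 1 = 0.3396.

33.96%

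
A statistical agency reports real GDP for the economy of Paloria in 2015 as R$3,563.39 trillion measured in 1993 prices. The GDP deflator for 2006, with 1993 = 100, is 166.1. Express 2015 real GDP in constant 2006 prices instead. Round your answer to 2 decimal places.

Real GDP in 2006 prices = Real GDP in 1993 prices × (P_2006/P_1993) = 3563.39 × 1.661 = 5918.79.

R$5,918.79 trillion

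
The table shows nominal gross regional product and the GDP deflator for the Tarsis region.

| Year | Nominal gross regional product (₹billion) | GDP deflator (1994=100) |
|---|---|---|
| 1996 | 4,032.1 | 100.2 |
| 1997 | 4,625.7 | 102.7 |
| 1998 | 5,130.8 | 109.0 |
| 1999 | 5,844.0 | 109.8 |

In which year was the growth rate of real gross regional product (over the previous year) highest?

1999

1997: real = 4625.7/1.027 = 4504.09; growth vs 1996 (4024.05) = 11.93%.
1998: real = 5130.8/1.090 = 4707.16; growth vs 1997 (4504.09) = 4.51%.
1999: real = 5844.0/1.098 = 5322.40; growth vs 1998 (4707.16) = 13.07%.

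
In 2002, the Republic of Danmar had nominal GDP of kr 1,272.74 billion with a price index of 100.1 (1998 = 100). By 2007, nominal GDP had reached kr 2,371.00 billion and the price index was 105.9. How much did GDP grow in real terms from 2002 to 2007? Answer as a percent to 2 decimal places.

76.09%

Real GDP 2002 = 1272.74 / 1.001 = 1271.47.
Real GDP 2007 = 2371.00 / 1.059 = 2238.90.
Real growth = 2238.90 / 1271.47 − 1 = 0.7609.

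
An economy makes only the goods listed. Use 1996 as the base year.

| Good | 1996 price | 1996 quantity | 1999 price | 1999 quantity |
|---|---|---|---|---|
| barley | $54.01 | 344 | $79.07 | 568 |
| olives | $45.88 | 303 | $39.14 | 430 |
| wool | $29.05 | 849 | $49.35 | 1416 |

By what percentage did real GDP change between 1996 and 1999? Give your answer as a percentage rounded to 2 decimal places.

60.19%

Real GDP 1996 = Nominal GDP 1996 = 54.01·344 + 45.88·303 + 29.05·849 = 57144.53.
Real GDP 1999 (at 1996 prices) = 54.01·568 + 45.88·430 + 29.05·1416 = 91540.88.
Real growth = 91540.88/57144.53 − 1 = 0.6019.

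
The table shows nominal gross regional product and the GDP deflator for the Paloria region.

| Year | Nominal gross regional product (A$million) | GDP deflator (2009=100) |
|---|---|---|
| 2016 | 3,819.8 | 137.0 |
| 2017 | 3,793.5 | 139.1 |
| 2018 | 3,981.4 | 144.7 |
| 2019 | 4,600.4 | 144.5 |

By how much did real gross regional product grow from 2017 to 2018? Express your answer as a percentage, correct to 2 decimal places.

Real gross regional product 2017 = 3793.5/1.391 = 2727.17.
Real gross regional product 2018 = 3981.4/1.447 = 2751.49.
Change = 2751.49/2727.17 − 1 = 0.0089.

0.89%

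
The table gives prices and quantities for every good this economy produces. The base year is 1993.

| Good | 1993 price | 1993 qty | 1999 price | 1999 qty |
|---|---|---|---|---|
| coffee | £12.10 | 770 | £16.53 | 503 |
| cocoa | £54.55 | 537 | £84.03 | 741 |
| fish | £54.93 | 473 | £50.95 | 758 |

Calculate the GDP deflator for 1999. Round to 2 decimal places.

123.89

Nominal GDP 1999 = 16.53·503 + 84.03·741 + 50.95·758 = 109200.92.
Real GDP 1999 (at 1993 prices) = 12.10·503 + 54.55·741 + 54.93·758 = 88144.79.
Deflator = Nominal/Real × 100 = 109200.92/88144.79 × 100 = 123.888.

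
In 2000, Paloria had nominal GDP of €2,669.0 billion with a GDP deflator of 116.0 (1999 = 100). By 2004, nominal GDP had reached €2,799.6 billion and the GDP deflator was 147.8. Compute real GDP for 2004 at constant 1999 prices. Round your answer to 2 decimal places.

Real GDP = Nominal / (GDP deflator/100) = 2799.6 / 1.478 = 1894.18.

€1,894.18 billion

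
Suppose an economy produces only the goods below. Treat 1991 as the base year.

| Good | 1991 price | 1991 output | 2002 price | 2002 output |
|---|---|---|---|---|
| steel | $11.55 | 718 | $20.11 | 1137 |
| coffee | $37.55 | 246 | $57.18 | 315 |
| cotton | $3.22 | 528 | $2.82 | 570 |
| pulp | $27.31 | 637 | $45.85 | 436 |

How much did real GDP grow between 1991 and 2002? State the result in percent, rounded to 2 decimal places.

Real GDP 1991 = Nominal GDP 1991 = 11.55·718 + 37.55·246 + 3.22·528 + 27.31·637 = 36626.83.
Real GDP 2002 (at 1991 prices) = 11.55·1137 + 37.55·315 + 3.22·570 + 27.31·436 = 38703.16.
Real growth = 38703.16/36626.83 − 1 = 0.0567.

5.67%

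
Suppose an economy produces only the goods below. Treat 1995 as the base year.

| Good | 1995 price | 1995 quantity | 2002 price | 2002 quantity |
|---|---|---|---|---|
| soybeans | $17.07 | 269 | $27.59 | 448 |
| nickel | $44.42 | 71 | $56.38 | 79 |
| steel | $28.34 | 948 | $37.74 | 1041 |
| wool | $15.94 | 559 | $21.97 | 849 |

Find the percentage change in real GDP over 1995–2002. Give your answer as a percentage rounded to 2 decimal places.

24.51%

Real GDP 1995 = Nominal GDP 1995 = 17.07·269 + 44.42·71 + 28.34·948 + 15.94·559 = 43522.43.
Real GDP 2002 (at 1995 prices) = 17.07·448 + 44.42·79 + 28.34·1041 + 15.94·849 = 54191.54.
Real growth = 54191.54/43522.43 − 1 = 0.2451.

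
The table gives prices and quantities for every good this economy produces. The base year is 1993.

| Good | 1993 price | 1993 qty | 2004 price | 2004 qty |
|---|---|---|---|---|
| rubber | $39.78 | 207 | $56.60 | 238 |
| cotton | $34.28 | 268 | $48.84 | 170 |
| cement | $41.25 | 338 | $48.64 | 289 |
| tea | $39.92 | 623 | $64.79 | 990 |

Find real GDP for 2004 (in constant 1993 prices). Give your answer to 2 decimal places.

$66737.29

Real GDP 2004 = Σ (p_1993 × q_2004) = 39.78·238 + 34.28·170 + 41.25·289 + 39.92·990 = 66737.29.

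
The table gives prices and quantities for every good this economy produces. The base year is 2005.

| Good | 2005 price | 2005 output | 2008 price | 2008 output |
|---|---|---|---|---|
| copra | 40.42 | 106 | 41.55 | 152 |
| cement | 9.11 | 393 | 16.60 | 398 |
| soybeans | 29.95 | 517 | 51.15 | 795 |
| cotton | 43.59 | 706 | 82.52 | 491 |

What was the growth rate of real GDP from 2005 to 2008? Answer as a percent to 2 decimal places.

Real GDP 2005 = Nominal GDP 2005 = 40.42·106 + 9.11·393 + 29.95·517 + 43.59·706 = 54123.44.
Real GDP 2008 (at 2005 prices) = 40.42·152 + 9.11·398 + 29.95·795 + 43.59·491 = 54982.56.
Real growth = 54982.56/54123.44 − 1 = 0.0159.

1.59%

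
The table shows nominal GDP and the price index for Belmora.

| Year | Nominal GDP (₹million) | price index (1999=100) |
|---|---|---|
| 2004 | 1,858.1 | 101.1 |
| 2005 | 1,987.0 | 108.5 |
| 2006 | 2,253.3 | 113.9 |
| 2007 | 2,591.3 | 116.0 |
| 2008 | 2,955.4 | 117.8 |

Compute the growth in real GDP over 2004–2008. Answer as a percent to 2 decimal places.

36.51%

Real GDP 2004 = 1858.1/1.011 = 1837.88.
Real GDP 2008 = 2955.4/1.178 = 2508.83.
Change = 2508.83/1837.88 − 1 = 0.3651.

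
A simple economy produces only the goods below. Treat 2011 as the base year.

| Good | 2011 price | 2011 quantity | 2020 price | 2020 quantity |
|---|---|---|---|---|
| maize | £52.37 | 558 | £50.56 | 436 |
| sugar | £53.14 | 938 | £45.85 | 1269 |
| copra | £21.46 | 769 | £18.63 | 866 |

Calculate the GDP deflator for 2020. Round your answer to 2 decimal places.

88.52

Nominal GDP 2020 = 50.56·436 + 45.85·1269 + 18.63·866 = 96361.39.
Real GDP 2020 (at 2011 prices) = 52.37·436 + 53.14·1269 + 21.46·866 = 108852.34.
Deflator = Nominal/Real × 100 = 96361.39/108852.34 × 100 = 88.525.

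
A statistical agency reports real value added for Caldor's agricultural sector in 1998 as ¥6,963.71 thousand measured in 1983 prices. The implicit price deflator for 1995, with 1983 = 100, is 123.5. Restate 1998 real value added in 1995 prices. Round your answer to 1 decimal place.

Real value added in 1995 prices = Real value added in 1983 prices × (P_1995/P_1983) = 6963.71 × 1.235 = 8600.18.

¥8,600.2 thousand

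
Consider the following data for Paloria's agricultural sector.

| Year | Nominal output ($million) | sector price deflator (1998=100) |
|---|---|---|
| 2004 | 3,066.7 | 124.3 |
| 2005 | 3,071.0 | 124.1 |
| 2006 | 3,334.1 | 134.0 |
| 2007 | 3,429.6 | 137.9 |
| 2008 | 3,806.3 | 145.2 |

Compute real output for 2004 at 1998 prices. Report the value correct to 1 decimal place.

Real output 2004 = 3066.7 / 1.243 = 2467.18.

$2,467.2 million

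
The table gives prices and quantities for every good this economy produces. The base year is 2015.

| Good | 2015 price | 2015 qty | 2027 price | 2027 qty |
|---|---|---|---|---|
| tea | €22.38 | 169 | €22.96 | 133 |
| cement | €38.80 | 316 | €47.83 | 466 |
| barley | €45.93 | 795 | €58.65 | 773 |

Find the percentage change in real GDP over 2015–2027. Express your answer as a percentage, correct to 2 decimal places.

7.62%

Real GDP 2015 = Nominal GDP 2015 = 22.38·169 + 38.80·316 + 45.93·795 = 52557.37.
Real GDP 2027 (at 2015 prices) = 22.38·133 + 38.80·466 + 45.93·773 = 56561.23.
Real growth = 56561.23/52557.37 − 1 = 0.0762.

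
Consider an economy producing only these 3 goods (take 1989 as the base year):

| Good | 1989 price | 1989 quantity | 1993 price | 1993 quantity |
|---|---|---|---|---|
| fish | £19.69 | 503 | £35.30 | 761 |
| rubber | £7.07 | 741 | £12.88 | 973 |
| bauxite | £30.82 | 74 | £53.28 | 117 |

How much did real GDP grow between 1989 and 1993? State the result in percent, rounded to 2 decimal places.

46.18%

Real GDP 1989 = Nominal GDP 1989 = 19.69·503 + 7.07·741 + 30.82·74 = 17423.62.
Real GDP 1993 (at 1989 prices) = 19.69·761 + 7.07·973 + 30.82·117 = 25469.14.
Real growth = 25469.14/17423.62 − 1 = 0.4618.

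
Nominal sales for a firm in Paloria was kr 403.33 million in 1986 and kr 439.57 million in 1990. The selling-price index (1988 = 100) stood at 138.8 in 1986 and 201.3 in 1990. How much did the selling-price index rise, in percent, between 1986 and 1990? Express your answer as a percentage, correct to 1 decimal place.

Price-level change = 201.3 / 138.8 − 1 = 0.4503.

45.0%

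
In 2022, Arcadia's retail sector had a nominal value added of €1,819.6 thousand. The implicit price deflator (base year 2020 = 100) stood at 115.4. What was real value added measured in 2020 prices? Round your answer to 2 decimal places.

Real value added = Nominal / (implicit price deflator/100) = 1819.6 / 1.154 = 1576.78.

€1,576.78 thousand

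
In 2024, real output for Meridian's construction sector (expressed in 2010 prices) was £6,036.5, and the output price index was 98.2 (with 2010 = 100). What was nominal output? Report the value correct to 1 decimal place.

£5,927.8

Nominal output = Real × (output price index/100) = 6036.5 × 0.982 = 5927.84.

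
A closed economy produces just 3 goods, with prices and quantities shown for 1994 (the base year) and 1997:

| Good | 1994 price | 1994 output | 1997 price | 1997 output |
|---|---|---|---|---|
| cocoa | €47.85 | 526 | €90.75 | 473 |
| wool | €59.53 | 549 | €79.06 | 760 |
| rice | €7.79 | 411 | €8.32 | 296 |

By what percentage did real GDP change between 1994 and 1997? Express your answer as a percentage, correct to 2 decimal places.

Real GDP 1994 = Nominal GDP 1994 = 47.85·526 + 59.53·549 + 7.79·411 = 61052.76.
Real GDP 1997 (at 1994 prices) = 47.85·473 + 59.53·760 + 7.79·296 = 70181.69.
Real growth = 70181.69/61052.76 − 1 = 0.1495.

14.95%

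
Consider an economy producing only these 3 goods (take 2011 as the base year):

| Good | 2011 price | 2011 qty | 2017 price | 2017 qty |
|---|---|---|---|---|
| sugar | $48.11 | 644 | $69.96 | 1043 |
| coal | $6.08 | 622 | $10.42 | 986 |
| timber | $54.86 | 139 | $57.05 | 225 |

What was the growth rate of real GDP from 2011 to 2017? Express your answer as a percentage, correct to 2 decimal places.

Real GDP 2011 = Nominal GDP 2011 = 48.11·644 + 6.08·622 + 54.86·139 = 42390.14.
Real GDP 2017 (at 2011 prices) = 48.11·1043 + 6.08·986 + 54.86·225 = 68517.11.
Real growth = 68517.11/42390.14 − 1 = 0.6163.

61.63%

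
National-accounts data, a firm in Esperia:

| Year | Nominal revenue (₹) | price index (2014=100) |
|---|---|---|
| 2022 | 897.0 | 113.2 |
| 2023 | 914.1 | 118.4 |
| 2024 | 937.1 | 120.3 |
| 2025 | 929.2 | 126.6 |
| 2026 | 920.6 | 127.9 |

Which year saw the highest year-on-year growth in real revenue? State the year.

2024

2023: real = 914.1/1.184 = 772.04; growth vs 2022 (792.40) = -2.57%.
2024: real = 937.1/1.203 = 778.97; growth vs 2023 (772.04) = 0.90%.
2025: real = 929.2/1.266 = 733.97; growth vs 2024 (778.97) = -5.78%.
2026: real = 920.6/1.279 = 719.78; growth vs 2025 (733.97) = -1.93%.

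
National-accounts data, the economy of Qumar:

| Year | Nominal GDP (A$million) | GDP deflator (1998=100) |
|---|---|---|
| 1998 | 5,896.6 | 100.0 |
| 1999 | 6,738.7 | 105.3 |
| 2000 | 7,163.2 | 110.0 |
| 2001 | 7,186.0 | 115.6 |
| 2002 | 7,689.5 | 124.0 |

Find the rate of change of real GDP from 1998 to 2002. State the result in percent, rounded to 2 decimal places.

5.17%

Real GDP 1998 = 5896.6/1.000 = 5896.60.
Real GDP 2002 = 7689.5/1.240 = 6201.21.
Change = 6201.21/5896.60 − 1 = 0.0517.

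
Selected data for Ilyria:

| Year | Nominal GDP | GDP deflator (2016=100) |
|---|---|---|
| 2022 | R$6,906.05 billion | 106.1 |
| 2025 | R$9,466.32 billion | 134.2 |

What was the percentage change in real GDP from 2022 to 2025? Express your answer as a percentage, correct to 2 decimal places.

Real GDP 2022 = 6906.05 / 1.061 = 6509.00.
Real GDP 2025 = 9466.32 / 1.342 = 7053.89.
Real growth = 7053.89 / 6509.00 − 1 = 0.0837.

8.37%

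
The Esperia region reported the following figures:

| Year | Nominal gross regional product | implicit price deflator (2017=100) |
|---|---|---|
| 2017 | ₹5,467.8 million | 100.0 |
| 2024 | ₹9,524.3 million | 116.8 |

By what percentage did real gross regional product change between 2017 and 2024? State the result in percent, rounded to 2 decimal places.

Real gross regional product 2017 = 5467.8 / 1.000 = 5467.80.
Real gross regional product 2024 = 9524.3 / 1.168 = 8154.37.
Real growth = 8154.37 / 5467.80 − 1 = 0.4913.

49.13%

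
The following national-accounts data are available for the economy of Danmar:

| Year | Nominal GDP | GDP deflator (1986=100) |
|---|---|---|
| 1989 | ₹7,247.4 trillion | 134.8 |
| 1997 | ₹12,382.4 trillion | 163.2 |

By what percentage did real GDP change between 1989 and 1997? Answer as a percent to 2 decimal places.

41.12%

Real GDP 1989 = 7247.4 / 1.348 = 5376.41.
Real GDP 1997 = 12382.4 / 1.632 = 7587.25.
Real growth = 7587.25 / 5376.41 − 1 = 0.4112.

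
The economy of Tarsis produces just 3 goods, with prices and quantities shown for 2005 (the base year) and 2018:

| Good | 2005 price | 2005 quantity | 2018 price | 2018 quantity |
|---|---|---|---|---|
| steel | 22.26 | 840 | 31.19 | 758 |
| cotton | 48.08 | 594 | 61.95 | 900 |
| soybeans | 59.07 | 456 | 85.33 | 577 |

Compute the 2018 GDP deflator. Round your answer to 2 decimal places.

136.51

Nominal GDP 2018 = 31.19·758 + 61.95·900 + 85.33·577 = 128632.43.
Real GDP 2018 (at 2005 prices) = 22.26·758 + 48.08·900 + 59.07·577 = 94228.47.
Deflator = Nominal/Real × 100 = 128632.43/94228.47 × 100 = 136.511.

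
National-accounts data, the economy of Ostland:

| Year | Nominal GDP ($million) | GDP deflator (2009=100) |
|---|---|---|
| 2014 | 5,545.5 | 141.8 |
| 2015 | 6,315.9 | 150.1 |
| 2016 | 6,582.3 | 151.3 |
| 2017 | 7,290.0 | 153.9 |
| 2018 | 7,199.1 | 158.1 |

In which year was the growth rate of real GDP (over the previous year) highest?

2017

2015: real = 6315.9/1.501 = 4207.79; growth vs 2014 (3910.79) = 7.59%.
2016: real = 6582.3/1.513 = 4350.50; growth vs 2015 (4207.79) = 3.39%.
2017: real = 7290.0/1.539 = 4736.84; growth vs 2016 (4350.50) = 8.88%.
2018: real = 7199.1/1.581 = 4553.51; growth vs 2017 (4736.84) = -3.87%.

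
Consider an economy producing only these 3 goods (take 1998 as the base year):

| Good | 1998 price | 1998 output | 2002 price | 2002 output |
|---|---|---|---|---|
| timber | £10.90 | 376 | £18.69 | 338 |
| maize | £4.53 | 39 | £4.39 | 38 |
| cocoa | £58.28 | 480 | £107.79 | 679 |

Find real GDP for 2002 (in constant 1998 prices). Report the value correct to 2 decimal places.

Real GDP 2002 = Σ (p_1998 × q_2002) = 10.90·338 + 4.53·38 + 58.28·679 = 43428.46.

£43428.46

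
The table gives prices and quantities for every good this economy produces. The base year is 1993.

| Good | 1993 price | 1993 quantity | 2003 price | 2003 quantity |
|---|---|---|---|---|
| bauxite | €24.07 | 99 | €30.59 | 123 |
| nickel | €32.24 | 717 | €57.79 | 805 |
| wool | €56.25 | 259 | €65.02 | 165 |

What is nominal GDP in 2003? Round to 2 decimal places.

€61011.82

Nominal GDP 2003 = Σ (p_2003 × q_2003) = 30.59·123 + 57.79·805 + 65.02·165 = 61011.82.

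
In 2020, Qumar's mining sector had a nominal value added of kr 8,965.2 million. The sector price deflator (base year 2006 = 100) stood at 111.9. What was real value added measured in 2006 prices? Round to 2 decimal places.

kr 8,011.80 million

Real value added = Nominal / (sector price deflator/100) = 8965.2 / 1.119 = 8011.80.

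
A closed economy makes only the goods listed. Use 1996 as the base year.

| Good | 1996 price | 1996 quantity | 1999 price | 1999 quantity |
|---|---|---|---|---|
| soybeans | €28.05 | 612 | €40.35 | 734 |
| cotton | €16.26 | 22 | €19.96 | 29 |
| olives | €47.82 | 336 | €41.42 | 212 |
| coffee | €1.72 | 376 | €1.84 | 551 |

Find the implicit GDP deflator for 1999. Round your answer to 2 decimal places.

Nominal GDP 1999 = 40.35·734 + 19.96·29 + 41.42·212 + 1.84·551 = 39990.62.
Real GDP 1999 (at 1996 prices) = 28.05·734 + 16.26·29 + 47.82·212 + 1.72·551 = 32145.80.
Deflator = Nominal/Real × 100 = 39990.62/32145.80 × 100 = 124.404.

124.40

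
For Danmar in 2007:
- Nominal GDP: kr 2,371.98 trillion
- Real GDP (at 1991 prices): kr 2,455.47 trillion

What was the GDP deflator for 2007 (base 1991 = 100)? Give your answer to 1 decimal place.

96.6

GDP deflator = (Nominal / Real) × 100 = 2371.98 / 2455.47 × 100 = 96.60.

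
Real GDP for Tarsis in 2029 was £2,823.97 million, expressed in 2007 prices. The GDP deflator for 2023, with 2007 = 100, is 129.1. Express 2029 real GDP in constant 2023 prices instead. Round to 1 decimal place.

Real GDP in 2023 prices = Real GDP in 2007 prices × (P_2023/P_2007) = 2823.97 × 1.291 = 3645.75.

£3,645.7 million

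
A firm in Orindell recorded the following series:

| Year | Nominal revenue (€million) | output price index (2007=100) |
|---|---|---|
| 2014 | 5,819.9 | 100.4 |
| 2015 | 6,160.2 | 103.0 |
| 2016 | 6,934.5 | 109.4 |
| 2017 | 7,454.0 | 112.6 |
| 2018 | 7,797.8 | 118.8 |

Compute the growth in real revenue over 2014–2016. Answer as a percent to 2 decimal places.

9.35%

Real revenue 2014 = 5819.9/1.004 = 5796.71.
Real revenue 2016 = 6934.5/1.094 = 6338.67.
Change = 6338.67/5796.71 − 1 = 0.0935.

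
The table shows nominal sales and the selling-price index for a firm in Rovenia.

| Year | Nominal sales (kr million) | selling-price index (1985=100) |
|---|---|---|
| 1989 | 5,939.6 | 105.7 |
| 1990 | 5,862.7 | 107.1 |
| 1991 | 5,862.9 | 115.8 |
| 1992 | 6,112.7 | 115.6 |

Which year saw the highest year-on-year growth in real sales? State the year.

1992

1990: real = 5862.7/1.071 = 5474.04; growth vs 1989 (5619.30) = -2.59%.
1991: real = 5862.9/1.158 = 5062.95; growth vs 1990 (5474.04) = -7.51%.
1992: real = 6112.7/1.156 = 5287.80; growth vs 1991 (5062.95) = 4.44%.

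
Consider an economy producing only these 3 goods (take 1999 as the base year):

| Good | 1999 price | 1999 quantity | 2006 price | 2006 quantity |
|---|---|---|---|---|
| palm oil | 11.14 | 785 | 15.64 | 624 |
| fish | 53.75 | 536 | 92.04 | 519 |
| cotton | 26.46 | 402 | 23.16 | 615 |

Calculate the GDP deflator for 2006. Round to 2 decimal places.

Nominal GDP 2006 = 15.64·624 + 92.04·519 + 23.16·615 = 71771.52.
Real GDP 2006 (at 1999 prices) = 11.14·624 + 53.75·519 + 26.46·615 = 51120.51.
Deflator = Nominal/Real × 100 = 71771.52/51120.51 × 100 = 140.397.

140.40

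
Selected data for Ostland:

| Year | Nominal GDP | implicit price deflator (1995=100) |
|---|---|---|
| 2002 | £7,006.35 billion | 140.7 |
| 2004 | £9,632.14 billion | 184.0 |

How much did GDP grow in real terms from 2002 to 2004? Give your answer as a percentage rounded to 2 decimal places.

5.13%

Deflate each year: 2002 → 7006.35/1.407 = 4979.64; 2004 → 9632.14/1.840 = 5234.86.
So real GDP changed by 5234.86/4979.64 − 1 = 0.0513, i.e. 5.13%.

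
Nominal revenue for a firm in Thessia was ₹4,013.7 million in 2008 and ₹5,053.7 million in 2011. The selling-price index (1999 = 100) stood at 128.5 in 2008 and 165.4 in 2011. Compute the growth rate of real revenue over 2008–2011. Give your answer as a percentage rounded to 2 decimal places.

Real revenue 2008 = 4013.7 / 1.285 = 3123.50.
Real revenue 2011 = 5053.7 / 1.654 = 3055.44.
Real growth = 3055.44 / 3123.50 − 1 = -0.0218.

-2.18%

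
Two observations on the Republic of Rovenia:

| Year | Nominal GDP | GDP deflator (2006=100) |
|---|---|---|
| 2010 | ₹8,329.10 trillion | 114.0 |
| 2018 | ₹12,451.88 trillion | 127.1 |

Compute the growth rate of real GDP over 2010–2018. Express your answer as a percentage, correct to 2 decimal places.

34.09%

Deflate each year: 2010 → 8329.10/1.140 = 7306.23; 2018 → 12451.88/1.271 = 9796.92.
So real GDP changed by 9796.92/7306.23 − 1 = 0.3409, i.e. 34.09%.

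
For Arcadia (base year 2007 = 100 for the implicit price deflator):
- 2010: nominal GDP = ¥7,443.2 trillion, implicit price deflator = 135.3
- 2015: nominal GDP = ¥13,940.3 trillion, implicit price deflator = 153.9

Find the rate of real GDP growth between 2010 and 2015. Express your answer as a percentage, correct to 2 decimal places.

64.65%

Real GDP 2010 = 7443.2 / 1.353 = 5501.26.
Real GDP 2015 = 13940.3 / 1.539 = 9058.02.
Real growth = 9058.02 / 5501.26 − 1 = 0.6465.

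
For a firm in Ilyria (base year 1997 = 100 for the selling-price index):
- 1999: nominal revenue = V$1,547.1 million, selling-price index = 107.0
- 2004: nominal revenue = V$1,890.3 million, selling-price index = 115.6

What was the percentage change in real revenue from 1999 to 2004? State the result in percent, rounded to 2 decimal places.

13.09%

Real revenue 1999 = 1547.1 / 1.070 = 1445.89.
Real revenue 2004 = 1890.3 / 1.156 = 1635.21.
Real growth = 1635.21 / 1445.89 − 1 = 0.1309.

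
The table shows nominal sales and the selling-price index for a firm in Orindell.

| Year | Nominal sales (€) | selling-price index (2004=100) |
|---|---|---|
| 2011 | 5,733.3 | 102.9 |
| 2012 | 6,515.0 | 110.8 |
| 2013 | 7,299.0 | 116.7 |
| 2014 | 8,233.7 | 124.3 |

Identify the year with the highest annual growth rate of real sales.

2012: real = 6515.0/1.108 = 5879.96; growth vs 2011 (5571.72) = 5.53%.
2013: real = 7299.0/1.167 = 6254.50; growth vs 2012 (5879.96) = 6.37%.
2014: real = 8233.7/1.243 = 6624.05; growth vs 2013 (6254.50) = 5.91%.

2013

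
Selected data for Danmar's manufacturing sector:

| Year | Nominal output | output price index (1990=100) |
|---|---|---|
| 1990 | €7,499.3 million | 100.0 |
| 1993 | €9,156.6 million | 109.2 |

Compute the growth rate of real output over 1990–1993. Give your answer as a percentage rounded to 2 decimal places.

Real output 1990 = 7499.3 / 1.000 = 7499.30.
Real output 1993 = 9156.6 / 1.092 = 8385.16.
Real growth = 8385.16 / 7499.30 − 1 = 0.1181.

11.81%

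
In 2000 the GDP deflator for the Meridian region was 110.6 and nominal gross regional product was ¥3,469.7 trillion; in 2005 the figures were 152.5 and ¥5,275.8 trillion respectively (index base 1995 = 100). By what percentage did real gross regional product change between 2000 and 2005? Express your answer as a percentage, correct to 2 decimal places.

Real gross regional product 2000 = 3469.7 / 1.106 = 3137.16.
Real gross regional product 2005 = 5275.8 / 1.525 = 3459.54.
Real growth = 3459.54 / 3137.16 − 1 = 0.1028.

10.28%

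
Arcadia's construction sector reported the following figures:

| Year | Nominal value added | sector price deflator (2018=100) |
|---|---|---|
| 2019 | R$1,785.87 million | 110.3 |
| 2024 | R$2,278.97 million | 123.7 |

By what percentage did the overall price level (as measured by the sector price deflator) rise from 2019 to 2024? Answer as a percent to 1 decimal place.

12.1%

Price-level change = 123.7 / 110.3 − 1 = 0.1215.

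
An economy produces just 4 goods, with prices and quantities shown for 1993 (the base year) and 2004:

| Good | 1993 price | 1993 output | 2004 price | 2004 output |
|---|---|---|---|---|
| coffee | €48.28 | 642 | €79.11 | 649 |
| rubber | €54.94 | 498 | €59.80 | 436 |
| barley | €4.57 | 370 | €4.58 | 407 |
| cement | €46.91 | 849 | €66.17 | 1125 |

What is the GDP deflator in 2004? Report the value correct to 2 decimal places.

139.85

Nominal GDP 2004 = 79.11·649 + 59.80·436 + 4.58·407 + 66.17·1125 = 153720.50.
Real GDP 2004 (at 1993 prices) = 48.28·649 + 54.94·436 + 4.57·407 + 46.91·1125 = 109921.30.
Deflator = Nominal/Real × 100 = 153720.50/109921.30 × 100 = 139.846.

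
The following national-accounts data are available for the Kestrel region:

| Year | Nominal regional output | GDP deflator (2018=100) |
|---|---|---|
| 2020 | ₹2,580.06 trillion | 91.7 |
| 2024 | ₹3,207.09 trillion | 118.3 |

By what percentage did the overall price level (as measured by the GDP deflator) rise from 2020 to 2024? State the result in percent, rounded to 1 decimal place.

29.0%

Price-level change = 118.3 / 91.7 − 1 = 0.2901.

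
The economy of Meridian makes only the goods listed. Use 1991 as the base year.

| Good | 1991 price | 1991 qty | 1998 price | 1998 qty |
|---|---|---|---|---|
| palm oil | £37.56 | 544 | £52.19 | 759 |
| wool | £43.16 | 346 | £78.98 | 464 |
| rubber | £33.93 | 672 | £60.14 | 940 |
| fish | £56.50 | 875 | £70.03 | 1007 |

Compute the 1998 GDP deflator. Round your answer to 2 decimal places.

148.05

Nominal GDP 1998 = 52.19·759 + 78.98·464 + 60.14·940 + 70.03·1007 = 203310.74.
Real GDP 1998 (at 1991 prices) = 37.56·759 + 43.16·464 + 33.93·940 + 56.50·1007 = 137323.98.
Deflator = Nominal/Real × 100 = 203310.74/137323.98 × 100 = 148.052.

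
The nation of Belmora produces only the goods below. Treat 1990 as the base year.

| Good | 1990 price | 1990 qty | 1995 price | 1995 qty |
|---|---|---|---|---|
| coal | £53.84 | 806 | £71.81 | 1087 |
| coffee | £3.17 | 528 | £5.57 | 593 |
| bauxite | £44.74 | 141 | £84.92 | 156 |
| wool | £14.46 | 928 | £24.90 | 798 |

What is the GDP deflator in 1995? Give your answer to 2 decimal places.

145.05

Nominal GDP 1995 = 71.81·1087 + 5.57·593 + 84.92·156 + 24.90·798 = 114478.20.
Real GDP 1995 (at 1990 prices) = 53.84·1087 + 3.17·593 + 44.74·156 + 14.46·798 = 78922.41.
Deflator = Nominal/Real × 100 = 114478.20/78922.41 × 100 = 145.052.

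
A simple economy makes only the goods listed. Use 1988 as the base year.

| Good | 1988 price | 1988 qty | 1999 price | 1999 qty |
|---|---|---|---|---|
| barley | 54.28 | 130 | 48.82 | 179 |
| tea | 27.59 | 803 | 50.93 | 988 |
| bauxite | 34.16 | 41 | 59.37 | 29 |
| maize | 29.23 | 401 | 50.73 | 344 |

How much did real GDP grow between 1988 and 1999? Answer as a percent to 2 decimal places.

Real GDP 1988 = Nominal GDP 1988 = 54.28·130 + 27.59·803 + 34.16·41 + 29.23·401 = 42332.96.
Real GDP 1999 (at 1988 prices) = 54.28·179 + 27.59·988 + 34.16·29 + 29.23·344 = 48020.80.
Real growth = 48020.80/42332.96 − 1 = 0.1344.

13.44%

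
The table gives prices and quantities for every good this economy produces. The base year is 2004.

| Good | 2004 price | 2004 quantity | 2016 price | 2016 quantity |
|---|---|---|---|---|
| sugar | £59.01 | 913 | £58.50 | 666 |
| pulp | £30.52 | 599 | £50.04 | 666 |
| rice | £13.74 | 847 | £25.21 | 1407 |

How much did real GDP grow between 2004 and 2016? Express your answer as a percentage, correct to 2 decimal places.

Real GDP 2004 = Nominal GDP 2004 = 59.01·913 + 30.52·599 + 13.74·847 = 83795.39.
Real GDP 2016 (at 2004 prices) = 59.01·666 + 30.52·666 + 13.74·1407 = 78959.16.
Real growth = 78959.16/83795.39 − 1 = -0.0577.

-5.77%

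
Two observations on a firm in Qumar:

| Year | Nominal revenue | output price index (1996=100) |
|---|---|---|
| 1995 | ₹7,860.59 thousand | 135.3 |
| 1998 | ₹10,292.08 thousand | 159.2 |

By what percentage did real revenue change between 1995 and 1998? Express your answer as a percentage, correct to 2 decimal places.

Real revenue 1995 = 7860.59 / 1.353 = 5809.75.
Real revenue 1998 = 10292.08 / 1.592 = 6464.87.
Real growth = 6464.87 / 5809.75 − 1 = 0.1128.

11.28%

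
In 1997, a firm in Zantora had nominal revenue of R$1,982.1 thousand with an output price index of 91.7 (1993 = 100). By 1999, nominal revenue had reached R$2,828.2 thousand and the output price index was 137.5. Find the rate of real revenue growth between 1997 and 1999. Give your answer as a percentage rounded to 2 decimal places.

-4.84%

Deflate each year: 1997 → 1982.1/0.917 = 2161.50; 1999 → 2828.2/1.375 = 2056.87.
So real revenue changed by 2056.87/2161.50 − 1 = -0.0484, i.e. -4.84%.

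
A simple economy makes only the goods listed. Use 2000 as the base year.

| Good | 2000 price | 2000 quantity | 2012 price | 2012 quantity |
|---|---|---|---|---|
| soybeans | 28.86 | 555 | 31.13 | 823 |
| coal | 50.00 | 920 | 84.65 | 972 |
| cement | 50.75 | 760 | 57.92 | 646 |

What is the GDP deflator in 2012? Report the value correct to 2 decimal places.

138.22

Nominal GDP 2012 = 31.13·823 + 84.65·972 + 57.92·646 = 145316.11.
Real GDP 2012 (at 2000 prices) = 28.86·823 + 50.00·972 + 50.75·646 = 105136.28.
Deflator = Nominal/Real × 100 = 145316.11/105136.28 × 100 = 138.217.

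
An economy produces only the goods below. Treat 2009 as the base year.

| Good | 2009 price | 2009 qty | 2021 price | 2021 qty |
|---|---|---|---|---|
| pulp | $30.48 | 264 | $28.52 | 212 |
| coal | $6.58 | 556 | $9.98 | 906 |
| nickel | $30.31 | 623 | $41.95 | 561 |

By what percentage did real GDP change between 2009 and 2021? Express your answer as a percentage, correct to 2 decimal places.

-3.80%

Real GDP 2009 = Nominal GDP 2009 = 30.48·264 + 6.58·556 + 30.31·623 = 30588.33.
Real GDP 2021 (at 2009 prices) = 30.48·212 + 6.58·906 + 30.31·561 = 29427.15.
Real growth = 29427.15/30588.33 − 1 = -0.0380.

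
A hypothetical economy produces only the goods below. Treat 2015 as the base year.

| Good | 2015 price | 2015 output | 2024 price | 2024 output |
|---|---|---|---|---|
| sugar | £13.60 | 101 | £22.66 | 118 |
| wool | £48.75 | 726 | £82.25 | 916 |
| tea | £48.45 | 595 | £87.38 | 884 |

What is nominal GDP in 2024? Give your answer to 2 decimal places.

Nominal GDP 2024 = Σ (p_2024 × q_2024) = 22.66·118 + 82.25·916 + 87.38·884 = 155258.80.

£155258.80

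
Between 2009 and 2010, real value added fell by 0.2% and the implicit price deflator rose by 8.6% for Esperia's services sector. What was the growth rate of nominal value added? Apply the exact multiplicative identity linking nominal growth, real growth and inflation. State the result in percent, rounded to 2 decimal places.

8.38%

(1 + g_nom) = (1 + g_real)(1 + π) = 0.9980 × 1.0860 = 1.08383.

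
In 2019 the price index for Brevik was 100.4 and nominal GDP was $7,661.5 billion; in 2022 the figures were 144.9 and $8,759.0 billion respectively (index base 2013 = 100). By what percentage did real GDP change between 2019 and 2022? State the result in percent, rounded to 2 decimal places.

-20.79%

Deflate each year: 2019 → 7661.5/1.004 = 7630.98; 2022 → 8759.0/1.449 = 6044.86.
So real GDP changed by 6044.86/7630.98 − 1 = -0.2079, i.e. -20.79%.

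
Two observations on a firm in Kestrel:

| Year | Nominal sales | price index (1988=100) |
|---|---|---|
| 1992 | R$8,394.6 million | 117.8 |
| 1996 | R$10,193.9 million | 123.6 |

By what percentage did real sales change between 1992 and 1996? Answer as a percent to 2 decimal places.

Real sales 1992 = 8394.6 / 1.178 = 7126.15.
Real sales 1996 = 10193.9 / 1.236 = 8247.49.
Real growth = 8247.49 / 7126.15 − 1 = 0.1574.

15.74%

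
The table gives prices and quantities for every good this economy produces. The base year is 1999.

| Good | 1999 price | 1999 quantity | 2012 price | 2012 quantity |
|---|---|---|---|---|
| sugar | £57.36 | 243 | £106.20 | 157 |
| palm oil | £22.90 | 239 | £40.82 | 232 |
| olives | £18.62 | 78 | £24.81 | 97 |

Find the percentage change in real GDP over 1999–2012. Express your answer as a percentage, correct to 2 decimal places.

Real GDP 1999 = Nominal GDP 1999 = 57.36·243 + 22.90·239 + 18.62·78 = 20863.94.
Real GDP 2012 (at 1999 prices) = 57.36·157 + 22.90·232 + 18.62·97 = 16124.46.
Real growth = 16124.46/20863.94 − 1 = -0.2272.

-22.72%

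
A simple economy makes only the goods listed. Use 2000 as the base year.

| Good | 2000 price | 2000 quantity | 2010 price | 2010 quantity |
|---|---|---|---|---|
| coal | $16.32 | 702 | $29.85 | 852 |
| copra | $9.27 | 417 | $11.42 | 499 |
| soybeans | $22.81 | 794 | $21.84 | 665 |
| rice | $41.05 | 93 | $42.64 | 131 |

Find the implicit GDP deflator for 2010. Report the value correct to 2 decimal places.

131.13

Nominal GDP 2010 = 29.85·852 + 11.42·499 + 21.84·665 + 42.64·131 = 51240.22.
Real GDP 2010 (at 2000 prices) = 16.32·852 + 9.27·499 + 22.81·665 + 41.05·131 = 39076.57.
Deflator = Nominal/Real × 100 = 51240.22/39076.57 × 100 = 131.128.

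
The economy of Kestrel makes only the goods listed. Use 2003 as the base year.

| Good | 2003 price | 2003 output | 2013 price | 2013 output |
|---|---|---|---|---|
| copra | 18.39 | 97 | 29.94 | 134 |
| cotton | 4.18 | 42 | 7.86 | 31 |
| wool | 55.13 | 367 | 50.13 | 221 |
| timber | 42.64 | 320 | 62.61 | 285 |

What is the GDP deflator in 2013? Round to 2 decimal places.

Nominal GDP 2013 = 29.94·134 + 7.86·31 + 50.13·221 + 62.61·285 = 33178.20.
Real GDP 2013 (at 2003 prices) = 18.39·134 + 4.18·31 + 55.13·221 + 42.64·285 = 26929.97.
Deflator = Nominal/Real × 100 = 33178.20/26929.97 × 100 = 123.202.

123.20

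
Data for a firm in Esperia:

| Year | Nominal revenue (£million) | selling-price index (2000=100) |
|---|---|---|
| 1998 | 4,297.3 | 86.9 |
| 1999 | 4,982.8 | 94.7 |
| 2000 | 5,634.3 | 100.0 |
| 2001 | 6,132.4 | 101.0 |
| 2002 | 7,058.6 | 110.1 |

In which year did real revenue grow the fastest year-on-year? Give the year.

2001

1999: real = 4982.8/0.947 = 5261.67; growth vs 1998 (4945.11) = 6.40%.
2000: real = 5634.3/1.000 = 5634.30; growth vs 1999 (5261.67) = 7.08%.
2001: real = 6132.4/1.010 = 6071.68; growth vs 2000 (5634.30) = 7.76%.
2002: real = 7058.6/1.101 = 6411.08; growth vs 2001 (6071.68) = 5.59%.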